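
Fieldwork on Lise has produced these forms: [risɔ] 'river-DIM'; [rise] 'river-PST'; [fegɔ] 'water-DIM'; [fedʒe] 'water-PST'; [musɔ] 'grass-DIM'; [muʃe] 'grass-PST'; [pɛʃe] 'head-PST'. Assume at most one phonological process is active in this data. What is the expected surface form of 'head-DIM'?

The root 'grass' surfaces as [musɔ] and [muʃe], with a stem-final [s] ~ [ʃ] alternation.
If /s/ were underlying and a rule turned it into [ʃ] before the PST suffix, 'river' would also alternate; but it has [s] in both [risɔ] and [rise].
Therefore /ʃ/ is basic and [s] is derived by depalatalization (palato-alveolar /dʒ/ and /ʃ/ become [g] and [s] when no front vowel follows).
From [pɛʃe] the stem 'head' is /pɛʃ/; when no front vowel follows this yields [pɛsɔ].

[pɛsɔ]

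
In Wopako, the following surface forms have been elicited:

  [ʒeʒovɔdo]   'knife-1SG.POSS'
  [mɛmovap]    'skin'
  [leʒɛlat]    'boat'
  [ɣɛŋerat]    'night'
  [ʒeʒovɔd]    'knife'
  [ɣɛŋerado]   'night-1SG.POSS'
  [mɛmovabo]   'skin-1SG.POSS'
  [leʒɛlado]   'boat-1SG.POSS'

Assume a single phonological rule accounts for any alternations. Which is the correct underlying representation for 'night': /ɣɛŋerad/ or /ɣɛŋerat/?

/ɣɛŋerat/

The root 'night' surfaces as [ɣɛŋerat] and [ɣɛŋerado], with a stem-final [t] ~ [d] alternation.
The stem 'knife' ([ʒeʒovɔd], [ʒeʒovɔdo]) shows [d] unchanged in both environments, so [d] cannot be basic with [t] derived in isolation.
So /t/ is underlying, and a rule of intervocalic voicing — voiceless stops become voiced between vowels — gives [d].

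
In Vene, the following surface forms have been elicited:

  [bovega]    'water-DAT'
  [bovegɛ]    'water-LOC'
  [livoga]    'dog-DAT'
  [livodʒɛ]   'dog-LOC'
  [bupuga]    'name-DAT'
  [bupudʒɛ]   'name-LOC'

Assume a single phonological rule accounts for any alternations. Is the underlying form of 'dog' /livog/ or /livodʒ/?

/livodʒ/

In [livoga] and [livodʒɛ] the final segment of 'dog' alternates: [g] ~ [dʒ].
The stem 'water' ([bovega], [bovegɛ]) shows [g] unchanged in both environments, so [g] cannot be basic with [dʒ] derived before the LOC suffix.
Therefore /dʒ/ is basic and [g] is derived by depalatalization (palato-alveolar /dʒ/ becomes [g] when no front vowel follows).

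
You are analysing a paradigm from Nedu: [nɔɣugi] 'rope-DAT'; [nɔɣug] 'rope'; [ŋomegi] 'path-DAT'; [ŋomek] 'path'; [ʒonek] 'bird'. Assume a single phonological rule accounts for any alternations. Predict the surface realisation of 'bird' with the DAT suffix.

In [ŋomegi] and [ŋomek] the final segment of 'path' alternates: [g] ~ [k].
If /g/ were underlying and a rule turned it into [k] in isolation, 'rope' would also alternate; but it has [g] in both [nɔɣugi] and [nɔɣug].
The underlying segment must be /k/; voiceless stops become voiced between vowels, yielding [g] there.
From [ʒonek] the stem 'bird' is /ʒonek/; between vowels this yields [ʒonegi].

[ʒonegi]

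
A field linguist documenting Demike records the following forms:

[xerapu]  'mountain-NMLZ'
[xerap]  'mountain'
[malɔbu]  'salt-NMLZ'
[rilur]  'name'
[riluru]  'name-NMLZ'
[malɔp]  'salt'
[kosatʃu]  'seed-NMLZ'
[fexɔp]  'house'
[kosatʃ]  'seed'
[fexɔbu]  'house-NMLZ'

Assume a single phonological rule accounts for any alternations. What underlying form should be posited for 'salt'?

/malɔb/

In [malɔp] and [malɔbu] the final segment of 'salt' alternates: [p] ~ [b].
The stem 'mountain' ([xerap], [xerapu]) shows [p] unchanged in both environments, so [p] cannot be basic with [b] derived before the NMLZ suffix.
Therefore /b/ is basic and [p] is derived by word-final obstruent devoicing (voiced obstruents become voiceless word-finally).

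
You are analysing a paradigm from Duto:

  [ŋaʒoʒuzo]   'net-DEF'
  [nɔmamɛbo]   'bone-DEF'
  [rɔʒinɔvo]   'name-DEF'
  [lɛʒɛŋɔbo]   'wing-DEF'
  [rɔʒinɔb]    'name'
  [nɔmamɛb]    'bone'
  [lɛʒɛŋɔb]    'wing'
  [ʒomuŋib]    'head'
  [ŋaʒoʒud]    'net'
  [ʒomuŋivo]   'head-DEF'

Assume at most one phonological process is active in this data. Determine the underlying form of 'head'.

In [ʒomuŋivo] and [ʒomuŋib] the final segment of 'head' alternates: [v] ~ [b].
Compare 'wing', with invariant [b] in [lɛʒɛŋɔbo] and [lɛʒɛŋɔb]: an analysis with underlying /b/ and a rule producing [v] before the DEF suffix would wrongly predict alternation here too.
So /v/ is underlying, and a rule of word-final hardening — voiced fricatives become stops word-finally — gives [b].
So 'head' = /ʒomuŋiv/.

/ʒomuŋiv/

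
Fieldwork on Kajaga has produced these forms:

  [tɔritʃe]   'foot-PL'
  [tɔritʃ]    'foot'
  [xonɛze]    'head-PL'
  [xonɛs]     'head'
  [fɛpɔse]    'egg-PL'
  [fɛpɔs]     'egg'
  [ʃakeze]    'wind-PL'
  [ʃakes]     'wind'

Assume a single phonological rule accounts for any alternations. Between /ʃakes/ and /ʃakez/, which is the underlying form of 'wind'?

/ʃakez/

The stem for 'wind' ends in [z] in [ʃakeze] but [s] in [ʃakes].
Compare 'egg', with invariant [s] in [fɛpɔse] and [fɛpɔs]: an analysis with underlying /s/ and a rule producing [z] before the PL suffix would wrongly predict alternation here too.
So /z/ is underlying, and a rule of word-final obstruent devoicing — voiced obstruents become voiceless word-finally — gives [s].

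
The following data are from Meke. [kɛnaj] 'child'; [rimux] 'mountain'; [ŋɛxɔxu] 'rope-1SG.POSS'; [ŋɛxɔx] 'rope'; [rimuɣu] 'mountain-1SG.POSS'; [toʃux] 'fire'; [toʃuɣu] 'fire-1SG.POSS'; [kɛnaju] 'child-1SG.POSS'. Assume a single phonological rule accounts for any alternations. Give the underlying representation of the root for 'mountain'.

/rimuɣ/

In [rimux] and [rimuɣu] the final segment of 'mountain' alternates: [x] ~ [ɣ].
If /x/ were underlying and a rule turned it into [ɣ] before the 1SG.POSS suffix, 'rope' would also alternate; but it has [x] in both [ŋɛxɔx] and [ŋɛxɔxu].
The underlying segment must be /ɣ/; voiced obstruents become voiceless word-finally, yielding [x] there.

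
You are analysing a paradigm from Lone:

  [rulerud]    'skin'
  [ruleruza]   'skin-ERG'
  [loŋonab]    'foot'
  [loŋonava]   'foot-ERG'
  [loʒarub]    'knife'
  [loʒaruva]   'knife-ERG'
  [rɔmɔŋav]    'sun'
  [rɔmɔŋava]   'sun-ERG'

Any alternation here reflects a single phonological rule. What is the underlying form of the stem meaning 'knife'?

In [loʒarub] and [loʒaruva] the final segment of 'knife' alternates: [b] ~ [v].
Compare 'sun', with invariant [v] in [rɔmɔŋav] and [rɔmɔŋava]: an analysis with underlying /v/ and a rule producing [b] in isolation would wrongly predict alternation here too.
The underlying segment must be /b/; voiced stops become fricatives between vowels, yielding [v] there.
So 'knife' = /loʒarub/.

/loʒarub/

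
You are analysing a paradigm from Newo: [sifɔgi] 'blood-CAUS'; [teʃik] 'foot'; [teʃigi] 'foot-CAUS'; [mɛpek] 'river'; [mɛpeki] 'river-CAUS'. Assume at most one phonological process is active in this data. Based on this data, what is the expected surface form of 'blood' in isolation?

[sifɔk]

In [teʃik] and [teʃigi] the final segment of 'foot' alternates: [k] ~ [g].
But 'river' keeps [k] in both environments ([mɛpek], [mɛpeki]), so there is no rule changing /k/ to [g] before the CAUS suffix.
Therefore /g/ is basic and [k] is derived by word-final obstruent devoicing (voiced obstruents become voiceless word-finally).
The one attested form of 'blood', [sifɔgi], shows underlying /sifɔg/. Applying the same rule word-finally gives [sifɔk].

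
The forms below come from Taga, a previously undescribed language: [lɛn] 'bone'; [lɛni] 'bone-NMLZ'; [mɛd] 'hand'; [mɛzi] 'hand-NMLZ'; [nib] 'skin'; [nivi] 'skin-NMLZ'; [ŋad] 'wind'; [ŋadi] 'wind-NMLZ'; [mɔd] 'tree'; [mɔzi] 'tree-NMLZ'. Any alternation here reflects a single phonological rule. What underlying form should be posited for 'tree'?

/mɔz/

The stem for 'tree' ends in [d] in [mɔd] but [z] in [mɔzi].
If /d/ were underlying and a rule turned it into [z] before the NMLZ suffix, 'wind' would also alternate; but it has [d] in both [ŋad] and [ŋadi].
Therefore /z/ is basic and [d] is derived by word-final hardening (voiced fricatives become stops word-finally).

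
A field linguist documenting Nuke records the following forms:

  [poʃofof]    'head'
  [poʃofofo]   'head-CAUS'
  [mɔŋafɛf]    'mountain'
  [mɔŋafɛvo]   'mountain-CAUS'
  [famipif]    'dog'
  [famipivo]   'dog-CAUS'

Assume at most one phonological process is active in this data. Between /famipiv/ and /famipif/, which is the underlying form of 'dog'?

'dog' shows [f] ~ [v] at the end of the stem ([famipif] vs [famipivo]).
Compare 'head', with invariant [f] in [poʃofof] and [poʃofofo]: an analysis with underlying /f/ and a rule producing [v] before the CAUS suffix would wrongly predict alternation here too.
So /v/ is underlying, and a rule of word-final obstruent devoicing — voiced obstruents become voiceless word-finally — gives [f].

/famipiv/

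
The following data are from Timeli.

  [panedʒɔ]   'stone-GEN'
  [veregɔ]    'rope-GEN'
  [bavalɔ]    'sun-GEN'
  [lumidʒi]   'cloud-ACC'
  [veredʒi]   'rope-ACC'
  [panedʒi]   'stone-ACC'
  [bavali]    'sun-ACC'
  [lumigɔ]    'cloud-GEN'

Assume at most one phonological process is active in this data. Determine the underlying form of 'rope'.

In [veregɔ] and [veredʒi] the final segment of 'rope' alternates: [g] ~ [dʒ].
If /dʒ/ were underlying and a rule turned it into [g] before the GEN suffix, 'stone' would also alternate; but it has [dʒ] in both [panedʒɔ] and [panedʒi].
So /g/ is underlying, and a rule of palatalization before a front vowel — /g/ becomes palato-alveolar [dʒ] before a front vowel — gives [dʒ].
Hence 'rope' is /vereg/ underlyingly.

/vereg/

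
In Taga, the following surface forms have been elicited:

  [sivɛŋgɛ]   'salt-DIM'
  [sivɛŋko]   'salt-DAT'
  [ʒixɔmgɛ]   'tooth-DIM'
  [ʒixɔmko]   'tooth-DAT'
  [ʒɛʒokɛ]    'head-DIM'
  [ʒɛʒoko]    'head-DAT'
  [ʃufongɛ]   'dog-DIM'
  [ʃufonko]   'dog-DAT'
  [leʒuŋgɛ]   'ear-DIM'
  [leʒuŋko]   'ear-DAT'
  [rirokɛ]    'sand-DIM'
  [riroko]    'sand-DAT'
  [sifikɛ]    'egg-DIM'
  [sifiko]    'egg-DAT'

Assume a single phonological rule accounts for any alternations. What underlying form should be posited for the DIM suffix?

The DIM morpheme has two allomorphs, [-gɛ] and [-kɛ].
By contrast the DAT suffix keeps its initial [k] throughout — that segment must be underlying.
So the underlying form is /-gɛ/, and voiced stops become voiceless after a vowel.

/-gɛ/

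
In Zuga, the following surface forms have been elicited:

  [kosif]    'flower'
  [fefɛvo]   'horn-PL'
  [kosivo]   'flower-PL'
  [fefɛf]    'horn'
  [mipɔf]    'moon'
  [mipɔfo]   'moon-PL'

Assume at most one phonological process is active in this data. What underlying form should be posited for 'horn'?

'horn' shows [v] ~ [f] at the end of the stem ([fefɛvo] vs [fefɛf]).
But 'moon' keeps [f] in both environments ([mipɔfo], [mipɔf]), so there is no rule changing /f/ to [v] before the PL suffix.
So /v/ is underlying, and a rule of word-final obstruent devoicing — voiced obstruents become voiceless word-finally — gives [f].

/fefɛv/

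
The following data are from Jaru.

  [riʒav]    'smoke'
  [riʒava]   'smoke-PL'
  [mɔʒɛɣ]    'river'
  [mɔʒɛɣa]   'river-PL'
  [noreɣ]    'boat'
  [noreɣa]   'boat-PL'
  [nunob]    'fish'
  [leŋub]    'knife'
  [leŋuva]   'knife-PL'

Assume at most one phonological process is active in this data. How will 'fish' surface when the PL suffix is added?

The stem for 'knife' ends in [b] in [leŋub] but [v] in [leŋuva].
The stem 'smoke' ([riʒav], [riʒava]) shows [v] unchanged in both environments, so [v] cannot be basic with [b] derived in isolation.
Therefore /b/ is basic and [v] is derived by intervocalic spirantization (voiced stops become fricatives between vowels).
From [nunob] the stem 'fish' is /nunob/; between vowels this yields [nunova].

[nunova]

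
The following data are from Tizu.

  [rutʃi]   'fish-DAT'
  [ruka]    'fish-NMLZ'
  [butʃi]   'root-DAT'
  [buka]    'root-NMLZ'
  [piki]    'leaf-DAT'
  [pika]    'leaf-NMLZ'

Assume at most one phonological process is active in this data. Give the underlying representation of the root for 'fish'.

/rutʃ/

The root 'fish' surfaces as [rutʃi] and [ruka], with a stem-final [tʃ] ~ [k] alternation.
Compare 'leaf', with invariant [k] in [piki] and [pika]: an analysis with underlying /k/ and a rule producing [tʃ] before the DAT suffix would wrongly predict alternation here too.
The alternation reflects depalatalization: palato-alveolar /tʃ/ becomes [k] when no front vowel follows. /tʃ/ is underlying.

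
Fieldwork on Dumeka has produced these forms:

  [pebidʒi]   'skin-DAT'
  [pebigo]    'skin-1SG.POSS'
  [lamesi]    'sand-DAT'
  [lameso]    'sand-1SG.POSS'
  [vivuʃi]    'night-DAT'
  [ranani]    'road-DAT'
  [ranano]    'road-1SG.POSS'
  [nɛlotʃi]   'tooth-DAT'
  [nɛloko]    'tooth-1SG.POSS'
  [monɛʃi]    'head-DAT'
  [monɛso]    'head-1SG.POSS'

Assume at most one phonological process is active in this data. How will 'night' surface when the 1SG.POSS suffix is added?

The root 'head' surfaces as [monɛʃi] and [monɛso], with a stem-final [ʃ] ~ [s] alternation.
The stem 'sand' ([lamesi], [lameso]) shows [s] unchanged in both environments, so [s] cannot be basic with [ʃ] derived before the DAT suffix.
Therefore /ʃ/ is basic and [s] is derived by depalatalization (palato-alveolar /tʃ/, /dʒ/ and /ʃ/ become [k], [g] and [s] when no front vowel follows).
From [vivuʃi] the stem 'night' is /vivuʃ/; when no front vowel follows this yields [vivuso].

[vivuso]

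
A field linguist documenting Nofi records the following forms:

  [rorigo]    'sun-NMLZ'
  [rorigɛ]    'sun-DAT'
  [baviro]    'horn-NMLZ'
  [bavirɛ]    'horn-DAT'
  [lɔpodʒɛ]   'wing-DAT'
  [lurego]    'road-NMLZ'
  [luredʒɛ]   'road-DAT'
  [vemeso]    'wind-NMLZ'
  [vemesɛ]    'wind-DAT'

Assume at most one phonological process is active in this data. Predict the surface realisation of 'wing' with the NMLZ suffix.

[lɔpogo]

The root 'road' surfaces as [lurego] and [luredʒɛ], with a stem-final [g] ~ [dʒ] alternation.
If /g/ were underlying and a rule turned it into [dʒ] before the DAT suffix, 'sun' would also alternate; but it has [g] in both [rorigo] and [rorigɛ].
So /dʒ/ is underlying, and a rule of depalatalization — palato-alveolar /dʒ/ becomes [g] when no front vowel follows — gives [g].
The one attested form of 'wing', [lɔpodʒɛ], shows underlying /lɔpodʒ/. Applying the same rule when no front vowel follows gives [lɔpogo].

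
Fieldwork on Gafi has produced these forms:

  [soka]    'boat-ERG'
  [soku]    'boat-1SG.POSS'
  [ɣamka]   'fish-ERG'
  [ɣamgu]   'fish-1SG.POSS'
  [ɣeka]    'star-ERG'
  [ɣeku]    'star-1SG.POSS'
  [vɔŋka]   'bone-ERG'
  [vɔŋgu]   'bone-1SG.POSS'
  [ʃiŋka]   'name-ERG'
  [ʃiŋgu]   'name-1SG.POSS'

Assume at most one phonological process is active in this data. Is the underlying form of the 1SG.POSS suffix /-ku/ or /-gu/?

/-gu/

The 1SG.POSS morpheme has two allomorphs, [-gu] and [-ku].
The ERG suffix, which begins with [k], is invariant after every stem; so [k] is not altered by any rule here.
So the underlying form is /-gu/, and voiced stops become voiceless after a vowel.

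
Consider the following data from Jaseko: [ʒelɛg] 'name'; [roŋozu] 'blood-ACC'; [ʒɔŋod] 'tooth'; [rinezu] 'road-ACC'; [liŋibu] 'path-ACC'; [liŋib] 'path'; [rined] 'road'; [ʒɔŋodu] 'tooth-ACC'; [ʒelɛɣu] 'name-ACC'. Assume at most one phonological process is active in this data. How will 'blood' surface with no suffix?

[roŋod]

'road' shows [d] ~ [z] at the end of the stem ([rined] vs [rinezu]).
Compare 'tooth', with invariant [d] in [ʒɔŋod] and [ʒɔŋodu]: an analysis with underlying /d/ and a rule producing [z] before the ACC suffix would wrongly predict alternation here too.
The underlying segment must be /z/; voiced fricatives become stops word-finally, yielding [d] there.
From [roŋozu] the stem 'blood' is /roŋoz/; word-finally this yields [roŋod].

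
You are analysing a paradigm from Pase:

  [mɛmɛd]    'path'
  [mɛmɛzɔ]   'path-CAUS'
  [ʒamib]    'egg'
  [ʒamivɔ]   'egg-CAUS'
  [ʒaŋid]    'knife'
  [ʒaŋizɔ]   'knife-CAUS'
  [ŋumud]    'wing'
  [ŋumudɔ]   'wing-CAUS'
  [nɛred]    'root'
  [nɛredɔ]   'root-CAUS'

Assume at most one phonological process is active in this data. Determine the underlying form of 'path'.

/mɛmɛz/

The stem for 'path' ends in [d] in [mɛmɛd] but [z] in [mɛmɛzɔ].
The stem 'wing' ([ŋumud], [ŋumudɔ]) shows [d] unchanged in both environments, so [d] cannot be basic with [z] derived before the CAUS suffix.
The underlying segment must be /z/; voiced fricatives become stops word-finally, yielding [d] there.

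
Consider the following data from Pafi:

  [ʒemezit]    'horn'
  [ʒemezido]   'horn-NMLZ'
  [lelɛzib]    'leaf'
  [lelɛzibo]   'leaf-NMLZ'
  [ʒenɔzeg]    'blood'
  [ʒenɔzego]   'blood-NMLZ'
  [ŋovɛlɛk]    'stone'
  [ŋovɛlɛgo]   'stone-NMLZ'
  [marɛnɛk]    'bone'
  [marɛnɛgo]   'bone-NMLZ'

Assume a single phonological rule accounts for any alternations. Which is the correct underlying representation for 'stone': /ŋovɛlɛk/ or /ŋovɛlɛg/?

'stone' shows [k] ~ [g] at the end of the stem ([ŋovɛlɛk] vs [ŋovɛlɛgo]).
Compare 'blood', with invariant [g] in [ʒenɔzeg] and [ʒenɔzego]: an analysis with underlying /g/ and a rule producing [k] in isolation would wrongly predict alternation here too.
The alternation reflects intervocalic voicing: voiceless stops become voiced between vowels. /k/ is underlying.

/ŋovɛlɛk/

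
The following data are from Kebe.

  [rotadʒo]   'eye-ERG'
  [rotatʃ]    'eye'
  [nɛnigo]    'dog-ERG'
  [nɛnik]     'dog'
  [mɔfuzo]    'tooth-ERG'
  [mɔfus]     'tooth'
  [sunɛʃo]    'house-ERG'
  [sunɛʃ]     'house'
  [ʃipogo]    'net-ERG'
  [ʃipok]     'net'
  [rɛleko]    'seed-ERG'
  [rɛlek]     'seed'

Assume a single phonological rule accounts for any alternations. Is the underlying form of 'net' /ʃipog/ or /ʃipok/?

The stem for 'net' ends in [g] in [ʃipogo] but [k] in [ʃipok].
The stem 'seed' ([rɛleko], [rɛlek]) shows [k] unchanged in both environments, so [k] cannot be basic with [g] derived before the ERG suffix.
The alternation reflects word-final obstruent devoicing: voiced obstruents become voiceless word-finally. /g/ is underlying.

/ʃipog/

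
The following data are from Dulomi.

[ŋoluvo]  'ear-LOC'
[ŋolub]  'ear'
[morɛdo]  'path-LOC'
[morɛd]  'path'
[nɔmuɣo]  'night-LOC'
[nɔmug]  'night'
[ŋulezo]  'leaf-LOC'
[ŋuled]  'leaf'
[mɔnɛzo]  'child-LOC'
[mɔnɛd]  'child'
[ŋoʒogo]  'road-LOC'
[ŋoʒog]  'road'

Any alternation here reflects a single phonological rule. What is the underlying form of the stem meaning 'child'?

The stem for 'child' ends in [z] in [mɔnɛzo] but [d] in [mɔnɛd].
If /d/ were underlying and a rule turned it into [z] before the LOC suffix, 'path' would also alternate; but it has [d] in both [morɛdo] and [morɛd].
The underlying segment must be /z/; voiced fricatives become stops word-finally, yielding [d] there.
The underlying form of 'child' is therefore /mɔnɛz/.

/mɔnɛz/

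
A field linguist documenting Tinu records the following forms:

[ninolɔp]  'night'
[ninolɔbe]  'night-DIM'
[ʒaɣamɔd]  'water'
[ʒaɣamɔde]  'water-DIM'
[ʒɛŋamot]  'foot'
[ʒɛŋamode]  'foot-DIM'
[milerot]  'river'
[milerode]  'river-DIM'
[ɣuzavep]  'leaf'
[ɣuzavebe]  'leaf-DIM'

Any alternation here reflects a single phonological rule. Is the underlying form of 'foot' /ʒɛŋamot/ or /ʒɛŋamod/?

'foot' shows [t] ~ [d] at the end of the stem ([ʒɛŋamot] vs [ʒɛŋamode]).
If /d/ were underlying and a rule turned it into [t] in isolation, 'water' would also alternate; but it has [d] in both [ʒaɣamɔd] and [ʒaɣamɔde].
So /t/ is underlying, and a rule of intervocalic voicing — voiceless stops become voiced between vowels — gives [d].

/ʒɛŋamot/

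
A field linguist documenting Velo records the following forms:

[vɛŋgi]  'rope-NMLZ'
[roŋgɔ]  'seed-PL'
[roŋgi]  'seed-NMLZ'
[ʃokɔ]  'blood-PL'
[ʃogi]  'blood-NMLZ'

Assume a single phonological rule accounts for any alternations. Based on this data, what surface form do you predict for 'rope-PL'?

[vɛŋgɔ]

The PL suffix surfaces as [-gɔ] and [-kɔ], depending on the final segment of the stem.
By contrast the NMLZ suffix keeps its initial [g] throughout — that segment must be underlying.
So the underlying form is /-kɔ/, and voiceless stops become voiced after a nasal.
After 'rope', which ends in a nasal, the suffix surfaces as [-gɔ], giving [vɛŋgɔ].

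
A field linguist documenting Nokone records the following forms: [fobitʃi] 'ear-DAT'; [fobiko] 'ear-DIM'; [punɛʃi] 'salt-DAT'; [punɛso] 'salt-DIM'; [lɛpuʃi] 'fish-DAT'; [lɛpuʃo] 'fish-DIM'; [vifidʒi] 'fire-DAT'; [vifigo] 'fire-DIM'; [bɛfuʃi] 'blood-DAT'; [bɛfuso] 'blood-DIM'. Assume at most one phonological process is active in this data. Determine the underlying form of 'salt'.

/punɛs/

'salt' shows [ʃ] ~ [s] at the end of the stem ([punɛʃi] vs [punɛso]).
The stem 'fish' ([lɛpuʃi], [lɛpuʃo]) shows [ʃ] unchanged in both environments, so [ʃ] cannot be basic with [s] derived before the DIM suffix.
So /s/ is underlying, and a rule of palatalization before a front vowel — /k/, /g/ and /s/ become palato-alveolar [tʃ], [dʒ] and [ʃ] before a front vowel — gives [ʃ].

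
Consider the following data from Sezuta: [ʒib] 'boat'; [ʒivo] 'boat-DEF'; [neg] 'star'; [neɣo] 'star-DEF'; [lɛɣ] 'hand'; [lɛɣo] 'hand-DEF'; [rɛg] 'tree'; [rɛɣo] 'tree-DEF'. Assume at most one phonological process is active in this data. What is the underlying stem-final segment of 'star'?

'star' shows [g] ~ [ɣ] at the end of the stem ([neg] vs [neɣo]).
But 'hand' keeps [ɣ] in both environments ([lɛɣ], [lɛɣo]), so there is no rule changing /ɣ/ to [g] in isolation.
The underlying segment must be /g/; voiced stops become fricatives between vowels, yielding [ɣ] there.

/g/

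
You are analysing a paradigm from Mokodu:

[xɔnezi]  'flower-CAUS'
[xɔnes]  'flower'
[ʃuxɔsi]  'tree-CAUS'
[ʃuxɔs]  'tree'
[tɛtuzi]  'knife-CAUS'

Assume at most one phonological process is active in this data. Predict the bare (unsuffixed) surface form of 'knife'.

[tɛtus]

'flower' shows [z] ~ [s] at the end of the stem ([xɔnezi] vs [xɔnes]).
The stem 'tree' ([ʃuxɔsi], [ʃuxɔs]) shows [s] unchanged in both environments, so [s] cannot be basic with [z] derived before the CAUS suffix.
The alternation reflects word-final obstruent devoicing: voiced obstruents become voiceless word-finally. /z/ is underlying.
The one attested form of 'knife', [tɛtuzi], shows underlying /tɛtuz/. Applying the same rule word-finally gives [tɛtus].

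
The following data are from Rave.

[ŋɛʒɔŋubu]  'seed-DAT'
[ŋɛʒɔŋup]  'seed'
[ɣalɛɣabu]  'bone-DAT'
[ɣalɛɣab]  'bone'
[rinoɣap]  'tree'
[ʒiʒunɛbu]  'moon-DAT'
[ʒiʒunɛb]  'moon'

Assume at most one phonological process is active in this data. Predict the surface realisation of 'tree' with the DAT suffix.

[rinoɣabu]

The stem for 'seed' ends in [b] in [ŋɛʒɔŋubu] but [p] in [ŋɛʒɔŋup].
The stem 'moon' ([ʒiʒunɛbu], [ʒiʒunɛb]) shows [b] unchanged in both environments, so [b] cannot be basic with [p] derived in isolation.
Therefore /p/ is basic and [b] is derived by intervocalic voicing (voiceless stops become voiced between vowels).
The one attested form of 'tree', [rinoɣap], shows underlying /rinoɣap/. Applying the same rule between vowels gives [rinoɣabu].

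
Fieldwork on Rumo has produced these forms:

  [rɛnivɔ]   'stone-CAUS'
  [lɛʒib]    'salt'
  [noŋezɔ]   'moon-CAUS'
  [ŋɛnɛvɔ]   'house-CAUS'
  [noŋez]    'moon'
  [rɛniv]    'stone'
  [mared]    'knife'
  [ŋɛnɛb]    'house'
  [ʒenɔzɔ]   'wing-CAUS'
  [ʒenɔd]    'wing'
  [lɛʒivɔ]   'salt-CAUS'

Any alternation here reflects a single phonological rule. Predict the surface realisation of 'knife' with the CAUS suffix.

In [ʒenɔd] and [ʒenɔzɔ] the final segment of 'wing' alternates: [d] ~ [z].
If /z/ were underlying and a rule turned it into [d] in isolation, 'moon' would also alternate; but it has [z] in both [noŋez] and [noŋezɔ].
So /d/ is underlying, and a rule of intervocalic spirantization — voiced stops become fricatives between vowels — gives [z].
From [mared] the stem 'knife' is /mared/; between vowels this yields [marezɔ].

[marezɔ]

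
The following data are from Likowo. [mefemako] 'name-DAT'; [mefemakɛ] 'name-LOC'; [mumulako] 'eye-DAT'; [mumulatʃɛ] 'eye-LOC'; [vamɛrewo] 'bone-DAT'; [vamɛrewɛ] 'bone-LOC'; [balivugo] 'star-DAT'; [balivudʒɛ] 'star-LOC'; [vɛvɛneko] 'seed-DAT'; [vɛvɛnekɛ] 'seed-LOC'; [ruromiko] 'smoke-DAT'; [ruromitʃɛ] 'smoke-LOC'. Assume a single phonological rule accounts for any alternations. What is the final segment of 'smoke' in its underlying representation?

/tʃ/

The root 'smoke' surfaces as [ruromiko] and [ruromitʃɛ], with a stem-final [k] ~ [tʃ] alternation.
The stem 'name' ([mefemako], [mefemakɛ]) shows [k] unchanged in both environments, so [k] cannot be basic with [tʃ] derived before the LOC suffix.
The underlying segment must be /tʃ/; palato-alveolar /tʃ/ and /dʒ/ become [k] and [g] when no front vowel follows, yielding [k] there.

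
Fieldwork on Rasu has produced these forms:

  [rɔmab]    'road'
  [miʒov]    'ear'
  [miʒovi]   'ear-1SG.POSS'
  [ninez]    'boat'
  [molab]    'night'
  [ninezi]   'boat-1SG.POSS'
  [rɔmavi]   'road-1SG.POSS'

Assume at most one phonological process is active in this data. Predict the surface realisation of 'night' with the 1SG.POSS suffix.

[molavi]

'road' shows [v] ~ [b] at the end of the stem ([rɔmavi] vs [rɔmab]).
Compare 'ear', with invariant [v] in [miʒovi] and [miʒov]: an analysis with underlying /v/ and a rule producing [b] in isolation would wrongly predict alternation here too.
So /b/ is underlying, and a rule of intervocalic spirantization — voiced stops become fricatives between vowels — gives [v].
From [molab] the stem 'night' is /molab/; between vowels this yields [molavi].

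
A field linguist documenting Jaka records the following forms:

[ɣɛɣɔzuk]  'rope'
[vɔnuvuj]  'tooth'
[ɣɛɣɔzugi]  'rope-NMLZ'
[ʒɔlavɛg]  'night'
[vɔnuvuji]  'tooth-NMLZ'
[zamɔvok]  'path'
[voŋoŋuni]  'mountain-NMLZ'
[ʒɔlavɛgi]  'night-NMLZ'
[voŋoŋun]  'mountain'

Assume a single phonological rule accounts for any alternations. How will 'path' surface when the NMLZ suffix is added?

'rope' shows [g] ~ [k] at the end of the stem ([ɣɛɣɔzugi] vs [ɣɛɣɔzuk]).
But 'night' keeps [g] in both environments ([ʒɔlavɛgi], [ʒɔlavɛg]), so there is no rule changing /g/ to [k] in isolation.
The alternation reflects intervocalic voicing: voiceless stops become voiced between vowels. /k/ is underlying.
The one attested form of 'path', [zamɔvok], shows underlying /zamɔvok/. Applying the same rule between vowels gives [zamɔvogi].

[zamɔvogi]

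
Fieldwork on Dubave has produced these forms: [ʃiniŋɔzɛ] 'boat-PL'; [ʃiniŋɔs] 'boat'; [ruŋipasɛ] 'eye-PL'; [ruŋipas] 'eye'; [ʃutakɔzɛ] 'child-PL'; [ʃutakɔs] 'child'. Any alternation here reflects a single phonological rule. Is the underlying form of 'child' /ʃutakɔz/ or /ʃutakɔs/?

/ʃutakɔz/

In [ʃutakɔzɛ] and [ʃutakɔs] the final segment of 'child' alternates: [z] ~ [s].
If /s/ were underlying and a rule turned it into [z] before the PL suffix, 'eye' would also alternate; but it has [s] in both [ruŋipasɛ] and [ruŋipas].
Therefore /z/ is basic and [s] is derived by word-final obstruent devoicing (voiced obstruents become voiceless word-finally).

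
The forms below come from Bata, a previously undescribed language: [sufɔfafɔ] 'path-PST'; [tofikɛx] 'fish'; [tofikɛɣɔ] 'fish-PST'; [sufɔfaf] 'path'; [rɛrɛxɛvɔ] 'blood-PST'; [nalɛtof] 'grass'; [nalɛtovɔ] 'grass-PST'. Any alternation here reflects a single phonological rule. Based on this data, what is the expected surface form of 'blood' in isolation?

The root 'grass' surfaces as [nalɛtof] and [nalɛtovɔ], with a stem-final [f] ~ [v] alternation.
The stem 'path' ([sufɔfaf], [sufɔfafɔ]) shows [f] unchanged in both environments, so [f] cannot be basic with [v] derived before the PST suffix.
Therefore /v/ is basic and [f] is derived by word-final obstruent devoicing (voiced obstruents become voiceless word-finally).
The one attested form of 'blood', [rɛrɛxɛvɔ], shows underlying /rɛrɛxɛv/. Applying the same rule word-finally gives [rɛrɛxɛf].

[rɛrɛxɛf]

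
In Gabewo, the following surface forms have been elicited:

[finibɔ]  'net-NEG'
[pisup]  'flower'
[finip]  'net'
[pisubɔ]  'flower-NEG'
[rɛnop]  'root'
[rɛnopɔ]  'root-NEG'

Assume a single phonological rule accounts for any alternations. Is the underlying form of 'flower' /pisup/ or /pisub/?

The root 'flower' surfaces as [pisup] and [pisubɔ], with a stem-final [p] ~ [b] alternation.
If /p/ were underlying and a rule turned it into [b] before the NEG suffix, 'root' would also alternate; but it has [p] in both [rɛnop] and [rɛnopɔ].
The underlying segment must be /b/; voiced obstruents become voiceless word-finally, yielding [p] there.

/pisub/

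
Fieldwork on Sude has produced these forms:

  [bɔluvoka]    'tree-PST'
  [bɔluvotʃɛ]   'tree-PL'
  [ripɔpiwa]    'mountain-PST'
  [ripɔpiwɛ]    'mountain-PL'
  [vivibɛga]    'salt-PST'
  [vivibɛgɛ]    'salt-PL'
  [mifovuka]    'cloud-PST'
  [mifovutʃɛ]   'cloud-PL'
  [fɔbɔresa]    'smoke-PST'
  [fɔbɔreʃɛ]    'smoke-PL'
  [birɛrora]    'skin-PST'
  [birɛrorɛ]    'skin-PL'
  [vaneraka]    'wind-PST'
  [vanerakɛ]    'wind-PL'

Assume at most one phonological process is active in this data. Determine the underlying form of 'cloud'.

/mifovutʃ/

The root 'cloud' surfaces as [mifovuka] and [mifovutʃɛ], with a stem-final [k] ~ [tʃ] alternation.
The stem 'wind' ([vaneraka], [vanerakɛ]) shows [k] unchanged in both environments, so [k] cannot be basic with [tʃ] derived before the PL suffix.
Therefore /tʃ/ is basic and [k] is derived by depalatalization (palato-alveolar /tʃ/ and /ʃ/ become [k] and [s] when no front vowel follows).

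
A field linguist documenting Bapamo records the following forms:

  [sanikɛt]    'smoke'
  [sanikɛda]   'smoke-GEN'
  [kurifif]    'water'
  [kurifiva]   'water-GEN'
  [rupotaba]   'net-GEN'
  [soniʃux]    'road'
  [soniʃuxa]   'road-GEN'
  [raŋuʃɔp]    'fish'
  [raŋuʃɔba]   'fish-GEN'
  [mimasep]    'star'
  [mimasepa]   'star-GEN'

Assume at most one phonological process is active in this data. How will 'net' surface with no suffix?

[rupotap]

The root 'fish' surfaces as [raŋuʃɔp] and [raŋuʃɔba], with a stem-final [p] ~ [b] alternation.
Compare 'star', with invariant [p] in [mimasep] and [mimasepa]: an analysis with underlying /p/ and a rule producing [b] before the GEN suffix would wrongly predict alternation here too.
The alternation reflects word-final obstruent devoicing: voiced obstruents become voiceless word-finally. /b/ is underlying.
The one attested form of 'net', [rupotaba], shows underlying /rupotab/. Applying the same rule word-finally gives [rupotap].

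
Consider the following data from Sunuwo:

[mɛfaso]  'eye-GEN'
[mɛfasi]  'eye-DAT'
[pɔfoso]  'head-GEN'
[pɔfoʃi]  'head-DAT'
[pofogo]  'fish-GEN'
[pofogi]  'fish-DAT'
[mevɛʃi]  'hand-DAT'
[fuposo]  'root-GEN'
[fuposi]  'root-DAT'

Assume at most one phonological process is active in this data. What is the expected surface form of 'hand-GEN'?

The root 'head' surfaces as [pɔfoso] and [pɔfoʃi], with a stem-final [s] ~ [ʃ] alternation.
But 'root' keeps [s] in both environments ([fuposo], [fuposi]), so there is no rule changing /s/ to [ʃ] before the DAT suffix.
The underlying segment must be /ʃ/; palato-alveolar /ʃ/ becomes [s] when no front vowel follows, yielding [s] there.
From [mevɛʃi] the stem 'hand' is /mevɛʃ/; when no front vowel follows this yields [mevɛso].

[mevɛso]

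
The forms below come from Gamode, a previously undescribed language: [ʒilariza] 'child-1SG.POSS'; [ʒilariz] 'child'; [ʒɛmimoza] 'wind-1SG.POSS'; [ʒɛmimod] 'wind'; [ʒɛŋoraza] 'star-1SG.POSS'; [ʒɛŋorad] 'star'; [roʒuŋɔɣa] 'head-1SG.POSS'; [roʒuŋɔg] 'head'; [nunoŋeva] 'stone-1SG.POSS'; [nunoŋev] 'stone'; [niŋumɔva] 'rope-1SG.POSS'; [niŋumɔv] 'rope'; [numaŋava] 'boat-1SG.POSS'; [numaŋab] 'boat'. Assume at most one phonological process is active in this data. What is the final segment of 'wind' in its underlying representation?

/d/

The stem for 'wind' ends in [z] in [ʒɛmimoza] but [d] in [ʒɛmimod].
The stem 'child' ([ʒilariza], [ʒilariz]) shows [z] unchanged in both environments, so [z] cannot be basic with [d] derived in isolation.
The alternation reflects intervocalic spirantization: voiced stops become fricatives between vowels. /d/ is underlying.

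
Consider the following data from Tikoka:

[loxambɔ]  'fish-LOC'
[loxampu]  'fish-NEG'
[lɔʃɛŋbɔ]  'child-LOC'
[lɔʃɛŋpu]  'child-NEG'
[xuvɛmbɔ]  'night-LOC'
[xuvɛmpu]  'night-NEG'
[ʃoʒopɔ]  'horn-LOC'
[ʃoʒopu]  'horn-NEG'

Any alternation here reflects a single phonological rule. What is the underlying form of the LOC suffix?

/-bɔ/

The LOC morpheme has two allomorphs, [-bɔ] and [-pɔ].
By contrast the NEG suffix keeps its initial [p] throughout — that segment must be underlying.
The LOC suffix is therefore /-bɔ/ underlyingly, with post-vocalic devoicing: voiced stops become voiceless after a vowel.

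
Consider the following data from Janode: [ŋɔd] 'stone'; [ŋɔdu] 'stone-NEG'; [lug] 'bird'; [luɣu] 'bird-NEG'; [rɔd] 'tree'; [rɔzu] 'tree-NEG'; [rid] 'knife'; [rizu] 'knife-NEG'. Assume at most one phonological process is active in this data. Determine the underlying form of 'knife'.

In [rid] and [rizu] the final segment of 'knife' alternates: [d] ~ [z].
But 'stone' keeps [d] in both environments ([ŋɔd], [ŋɔdu]), so there is no rule changing /d/ to [z] before the NEG suffix.
The underlying segment must be /z/; voiced fricatives become stops word-finally, yielding [d] there.
So 'knife' = /riz/.

/riz/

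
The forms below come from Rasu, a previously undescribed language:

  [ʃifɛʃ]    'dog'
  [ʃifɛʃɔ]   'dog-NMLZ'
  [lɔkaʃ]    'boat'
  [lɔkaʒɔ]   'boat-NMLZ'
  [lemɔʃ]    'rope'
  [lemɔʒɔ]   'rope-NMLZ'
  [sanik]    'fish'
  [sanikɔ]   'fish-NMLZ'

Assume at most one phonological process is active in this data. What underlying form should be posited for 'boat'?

In [lɔkaʃ] and [lɔkaʒɔ] the final segment of 'boat' alternates: [ʃ] ~ [ʒ].
If /ʃ/ were underlying and a rule turned it into [ʒ] before the NMLZ suffix, 'dog' would also alternate; but it has [ʃ] in both [ʃifɛʃ] and [ʃifɛʃɔ].
The underlying segment must be /ʒ/; voiced obstruents become voiceless word-finally, yielding [ʃ] there.

/lɔkaʒ/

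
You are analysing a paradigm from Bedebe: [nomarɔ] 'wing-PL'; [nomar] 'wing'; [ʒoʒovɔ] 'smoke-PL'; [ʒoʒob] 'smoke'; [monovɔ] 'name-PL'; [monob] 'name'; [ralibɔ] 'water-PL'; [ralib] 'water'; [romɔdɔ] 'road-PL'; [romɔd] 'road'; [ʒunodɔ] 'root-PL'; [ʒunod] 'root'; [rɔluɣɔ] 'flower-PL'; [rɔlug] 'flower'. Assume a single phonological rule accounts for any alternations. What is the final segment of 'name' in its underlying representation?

The stem for 'name' ends in [v] in [monovɔ] but [b] in [monob].
The stem 'water' ([ralibɔ], [ralib]) shows [b] unchanged in both environments, so [b] cannot be basic with [v] derived before the PL suffix.
The alternation reflects word-final hardening: voiced fricatives become stops word-finally. /v/ is underlying.

/v/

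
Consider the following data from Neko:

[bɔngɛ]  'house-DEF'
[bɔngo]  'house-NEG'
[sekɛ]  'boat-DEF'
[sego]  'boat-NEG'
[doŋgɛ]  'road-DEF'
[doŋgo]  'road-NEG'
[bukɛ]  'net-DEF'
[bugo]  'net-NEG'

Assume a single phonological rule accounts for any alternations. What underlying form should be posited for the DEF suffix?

/-kɛ/

The DEF morpheme has two allomorphs, [-gɛ] and [-kɛ].
The NEG suffix, which begins with [g], is invariant after every stem; so [g] is not altered by any rule here.
The DEF suffix is therefore /-kɛ/ underlyingly, with post-nasal voicing: voiceless stops become voiced after a nasal.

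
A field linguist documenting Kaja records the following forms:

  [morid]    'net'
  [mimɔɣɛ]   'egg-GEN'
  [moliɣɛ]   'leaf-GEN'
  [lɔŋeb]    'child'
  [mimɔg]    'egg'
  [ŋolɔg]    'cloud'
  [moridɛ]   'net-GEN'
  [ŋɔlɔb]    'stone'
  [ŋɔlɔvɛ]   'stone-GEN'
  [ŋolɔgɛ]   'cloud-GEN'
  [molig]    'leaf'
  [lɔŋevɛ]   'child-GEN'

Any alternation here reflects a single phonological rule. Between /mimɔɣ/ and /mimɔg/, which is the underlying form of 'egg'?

/mimɔɣ/

The root 'egg' surfaces as [mimɔg] and [mimɔɣɛ], with a stem-final [g] ~ [ɣ] alternation.
If /g/ were underlying and a rule turned it into [ɣ] before the GEN suffix, 'cloud' would also alternate; but it has [g] in both [ŋolɔg] and [ŋolɔgɛ].
The alternation reflects word-final hardening: voiced fricatives become stops word-finally. /ɣ/ is underlying.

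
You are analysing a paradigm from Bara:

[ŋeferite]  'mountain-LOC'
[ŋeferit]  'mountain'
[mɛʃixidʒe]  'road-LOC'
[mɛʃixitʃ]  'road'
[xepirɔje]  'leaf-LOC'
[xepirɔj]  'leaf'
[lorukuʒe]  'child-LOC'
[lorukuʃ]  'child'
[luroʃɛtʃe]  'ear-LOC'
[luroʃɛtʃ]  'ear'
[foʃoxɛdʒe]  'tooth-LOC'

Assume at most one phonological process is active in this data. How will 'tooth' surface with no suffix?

[foʃoxɛtʃ]

The root 'road' surfaces as [mɛʃixidʒe] and [mɛʃixitʃ], with a stem-final [dʒ] ~ [tʃ] alternation.
Compare 'ear', with invariant [tʃ] in [luroʃɛtʃe] and [luroʃɛtʃ]: an analysis with underlying /tʃ/ and a rule producing [dʒ] before the LOC suffix would wrongly predict alternation here too.
So /dʒ/ is underlying, and a rule of word-final obstruent devoicing — voiced obstruents become voiceless word-finally — gives [tʃ].
The one attested form of 'tooth', [foʃoxɛdʒe], shows underlying /foʃoxɛdʒ/. Applying the same rule word-finally gives [foʃoxɛtʃ].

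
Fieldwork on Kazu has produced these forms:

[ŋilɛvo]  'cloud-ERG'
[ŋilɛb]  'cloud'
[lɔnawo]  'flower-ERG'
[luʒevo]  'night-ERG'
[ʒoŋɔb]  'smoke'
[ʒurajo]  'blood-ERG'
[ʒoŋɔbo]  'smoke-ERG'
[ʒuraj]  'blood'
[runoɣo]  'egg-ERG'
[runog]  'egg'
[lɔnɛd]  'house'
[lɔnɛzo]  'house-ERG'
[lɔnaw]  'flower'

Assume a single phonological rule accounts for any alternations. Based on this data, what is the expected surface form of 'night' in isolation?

The root 'cloud' surfaces as [ŋilɛvo] and [ŋilɛb], with a stem-final [v] ~ [b] alternation.
The stem 'smoke' ([ʒoŋɔbo], [ʒoŋɔb]) shows [b] unchanged in both environments, so [b] cannot be basic with [v] derived before the ERG suffix.
Therefore /v/ is basic and [b] is derived by word-final hardening (voiced fricatives become stops word-finally).
The one attested form of 'night', [luʒevo], shows underlying /luʒev/. Applying the same rule word-finally gives [luʒeb].

[luʒeb]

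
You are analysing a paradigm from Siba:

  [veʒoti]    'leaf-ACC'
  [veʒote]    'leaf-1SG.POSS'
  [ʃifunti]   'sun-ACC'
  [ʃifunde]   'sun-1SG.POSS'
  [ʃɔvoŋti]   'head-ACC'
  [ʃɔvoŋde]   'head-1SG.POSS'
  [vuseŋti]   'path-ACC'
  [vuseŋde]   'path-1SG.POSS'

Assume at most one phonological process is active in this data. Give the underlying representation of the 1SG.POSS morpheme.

/-de/

The 1SG.POSS morpheme has two allomorphs, [-de] and [-te].
The ACC suffix, which begins with [t], is invariant after every stem; so [t] is not altered by any rule here.
The 1SG.POSS suffix is therefore /-de/ underlyingly, with post-vocalic devoicing: voiced stops become voiceless after a vowel.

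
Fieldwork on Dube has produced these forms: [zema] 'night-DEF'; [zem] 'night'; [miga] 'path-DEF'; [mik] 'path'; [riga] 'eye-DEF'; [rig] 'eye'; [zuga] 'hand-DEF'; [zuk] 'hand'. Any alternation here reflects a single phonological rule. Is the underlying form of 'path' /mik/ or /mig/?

'path' shows [g] ~ [k] at the end of the stem ([miga] vs [mik]).
Compare 'eye', with invariant [g] in [riga] and [rig]: an analysis with underlying /g/ and a rule producing [k] in isolation would wrongly predict alternation here too.
The alternation reflects intervocalic voicing: voiceless stops become voiced between vowels. /k/ is underlying.

/mik/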